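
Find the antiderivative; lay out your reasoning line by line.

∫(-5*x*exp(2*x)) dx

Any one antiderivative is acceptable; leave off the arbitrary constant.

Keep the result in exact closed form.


Step 1. Integrate ∫(-5*x*exp(2*x)) dx by parts with u = x, dv = (-5*exp(2*x)) dx, so v = -5*exp(2*x)/2: now -5*x*exp(2*x)/2 + ∫(5*exp(2*x)/2) dx.
Step 2. Evaluate the standard form: now -5*x*exp(2*x)/2 + 5*exp(2*x)/4.
Answer: -5*x*exp(2*x)/2 + 5*exp(2*x)/4.


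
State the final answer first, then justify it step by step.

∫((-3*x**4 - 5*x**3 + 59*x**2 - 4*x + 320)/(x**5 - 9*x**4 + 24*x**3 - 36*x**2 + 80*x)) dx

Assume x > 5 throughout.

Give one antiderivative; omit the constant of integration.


The answer is 4*log(x) - 5*log(x - 5) - 2*log(x - 4) + atan(x/2)/2.
Step 1. Decompose ∫((-3*x**4 - 5*x**3 + 59*x**2 - 4*x + 320)/(x**5 - 9*x**4 + 24*x**3 - 36*x**2 + 80*x)) dx by partial fractions, (-3*x**4 - 5*x**3 + 59*x**2 - 4*x + 320)/(x**5 - 9*x**4 + 24*x**3 - 36*x**2 + 80*x) = 1/(x**2 + 4) - 2/(x - 4) - 5/(x - 5) + 4/x: now ∫(4/x) dx + ∫(-5/(x - 5)) dx + ∫(-2/(x - 4)) dx + ∫(1/(x**2 + 4)) dx.
Step 2. Evaluate the standard form [assuming x > 0]: now 4*log(x) + ∫(-5/(x - 5)) dx + ∫(-2/(x - 4)) dx + ∫(1/(x**2 + 4)) dx.
Step 3. Evaluate the standard form [assuming x > 5]: now 4*log(x) - 5*log(x - 5) + ∫(-2/(x - 4)) dx + ∫(1/(x**2 + 4)) dx.
Step 4. Evaluate the standard form [assuming x > 4]: now 4*log(x) - 5*log(x - 5) - 2*log(x - 4) + ∫(1/(x**2 + 4)) dx.
Step 5. Evaluate the standard form: now 4*log(x) - 5*log(x - 5) - 2*log(x - 4) + atan(x/2)/2.
Answer: 4*log(x) - 5*log(x - 5) - 2*log(x - 4) + atan(x/2)/2.


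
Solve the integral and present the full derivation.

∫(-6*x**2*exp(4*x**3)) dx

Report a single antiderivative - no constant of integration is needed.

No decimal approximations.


Step 1. Substitute u = x**3, turning ∫(-6*x**2*exp(4*x**3)) dx into ∫(-2*exp(4*u)) du: now ∫(-2*exp(4*u)) du.
Step 2. Evaluate the standard form: now -exp(4*u)/2.
Step 3. Substitute back u = x**3: now -exp(4*x**3)/2.
Answer: -exp(4*x**3)/2.


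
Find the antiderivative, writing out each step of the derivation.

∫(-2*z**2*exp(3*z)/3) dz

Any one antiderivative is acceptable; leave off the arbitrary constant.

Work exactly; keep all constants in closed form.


Step 1. Integrate ∫(-2*z**2*exp(3*z)/3) dz by parts with u = z**2, dv = (-2*exp(3*z)/3) dz, so v = -2*exp(3*z)/9: now -2*z**2*exp(3*z)/9 + ∫(4*z*exp(3*z)/9) dz.
Step 2. Integrate ∫(4*z*exp(3*z)/9) dz by parts with u = z, dv = (4*exp(3*z)/9) dz, so v = 4*exp(3*z)/27: now -2*z**2*exp(3*z)/9 + 4*z*exp(3*z)/27 + ∫(-4*exp(3*z)/27) dz.
Step 3. Evaluate the standard form: now -2*z**2*exp(3*z)/9 + 4*z*exp(3*z)/27 - 4*exp(3*z)/81.
Answer: -2*z**2*exp(3*z)/9 + 4*z*exp(3*z)/27 - 4*exp(3*z)/81.


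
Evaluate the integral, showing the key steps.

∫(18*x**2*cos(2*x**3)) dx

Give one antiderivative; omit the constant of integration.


Step 1. Substitute u = x**3, turning ∫(18*x**2*cos(2*x**3)) dx into ∫(6*cos(2*u)) du: now ∫(6*cos(2*u)) du.
Step 2. Evaluate the standard form: now 3*sin(2*u).
Step 3. Substitute back u = x**3: now 3*sin(2*x**3).
Answer: 3*sin(2*x**3).


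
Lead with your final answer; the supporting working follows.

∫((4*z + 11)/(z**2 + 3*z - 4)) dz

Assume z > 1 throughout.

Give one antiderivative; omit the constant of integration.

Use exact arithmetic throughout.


The answer is 3*log(z - 1) + log(z + 4).
Step 1. Decompose ∫((4*z + 11)/(z**2 + 3*z - 4)) dz by partial fractions, (4*z + 11)/(z**2 + 3*z - 4) = 1/(z + 4) + 3/(z - 1): now ∫(3/(z - 1)) dz + ∫(1/(z + 4)) dz.
Step 2. Evaluate the standard form [assuming z > 1]: now 3*log(z - 1) + ∫(1/(z + 4)) dz.
Step 3. Evaluate the standard form [assuming z > -4]: now 3*log(z - 1) + log(z + 4).
Answer: 3*log(z - 1) + log(z + 4).


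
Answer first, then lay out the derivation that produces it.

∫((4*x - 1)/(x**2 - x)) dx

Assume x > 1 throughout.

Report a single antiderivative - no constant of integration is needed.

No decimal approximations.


The answer is log(x) + 3*log(x - 1).
Step 1. Decompose ∫((4*x - 1)/(x**2 - x)) dx by partial fractions, (4*x - 1)/(x**2 - x) = 3/(x - 1) + 1/x: now ∫(1/x) dx + ∫(3/(x - 1)) dx.
Step 2. Evaluate the standard form [assuming x > 0]: now log(x) + ∫(3/(x - 1)) dx.
Step 3. Evaluate the standard form [assuming x > 1]: now log(x) + 3*log(x - 1).
Answer: log(x) + 3*log(x - 1).


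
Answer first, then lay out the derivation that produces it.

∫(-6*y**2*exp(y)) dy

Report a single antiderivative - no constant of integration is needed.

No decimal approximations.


The answer is -6*y**2*exp(y) + 12*y*exp(y) - 12*exp(y).
Step 1. Integrate ∫(-6*y**2*exp(y)) dy by parts with u = y**2, dv = (-6*exp(y)) dy, so v = -6*exp(y): now -6*y**2*exp(y) + ∫(12*y*exp(y)) dy.
Step 2. Integrate ∫(12*y*exp(y)) dy by parts with u = y, dv = (12*exp(y)) dy, so v = 12*exp(y): now -6*y**2*exp(y) + 12*y*exp(y) + ∫(-12*exp(y)) dy.
Step 3. Evaluate the standard form: now -6*y**2*exp(y) + 12*y*exp(y) - 12*exp(y).
Answer: -6*y**2*exp(y) + 12*y*exp(y) - 12*exp(y).


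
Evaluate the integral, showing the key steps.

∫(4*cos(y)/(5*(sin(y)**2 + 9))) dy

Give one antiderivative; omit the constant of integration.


Step 1. Substitute u = sin(y), turning ∫(4*cos(y)/(5*(sin(y)**2 + 9))) dy into ∫(4/(5*(u**2 + 9))) du: now ∫(4/(5*(u**2 + 9))) du.
Step 2. Evaluate the standard form: now 4*atan(u/3)/15.
Step 3. Substitute back u = sin(y): now 4*atan(sin(y)/3)/15.
Answer: 4*atan(sin(y)/3)/15.


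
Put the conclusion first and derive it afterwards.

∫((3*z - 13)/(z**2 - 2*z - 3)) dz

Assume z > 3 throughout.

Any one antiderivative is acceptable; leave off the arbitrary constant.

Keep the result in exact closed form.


The answer is -log(z - 3) + 4*log(z + 1).
Step 1. Decompose ∫((3*z - 13)/(z**2 - 2*z - 3)) dz by partial fractions, (3*z - 13)/(z**2 - 2*z - 3) = 4/(z + 1) - 1/(z - 3): now ∫(-1/(z - 3)) dz + ∫(4/(z + 1)) dz.
Step 2. Evaluate the standard form [assuming z > -1]: now 4*log(z + 1) + ∫(-1/(z - 3)) dz.
Step 3. Evaluate the standard form [assuming z > 3]: now -log(z - 3) + 4*log(z + 1).
Answer: -log(z - 3) + 4*log(z + 1).


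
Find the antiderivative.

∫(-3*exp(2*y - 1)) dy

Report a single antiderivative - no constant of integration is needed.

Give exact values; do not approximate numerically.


Answer: -3*exp(2*y - 1)/2.


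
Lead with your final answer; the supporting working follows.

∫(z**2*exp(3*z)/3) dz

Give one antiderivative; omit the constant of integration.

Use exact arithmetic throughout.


The answer is z**2*exp(3*z)/9 - 2*z*exp(3*z)/27 + 2*exp(3*z)/81.
Step 1. Integrate ∫(z**2*exp(3*z)/3) dz by parts with u = z**2, dv = (exp(3*z)/3) dz, so v = exp(3*z)/9: now z**2*exp(3*z)/9 + ∫(-2*z*exp(3*z)/9) dz.
Step 2. Integrate ∫(-2*z*exp(3*z)/9) dz by parts with u = z, dv = (-2*exp(3*z)/9) dz, so v = -2*exp(3*z)/27: now z**2*exp(3*z)/9 - 2*z*exp(3*z)/27 + ∫(2*exp(3*z)/27) dz.
Step 3. Evaluate the standard form: now z**2*exp(3*z)/9 - 2*z*exp(3*z)/27 + 2*exp(3*z)/81.
Answer: z**2*exp(3*z)/9 - 2*z*exp(3*z)/27 + 2*exp(3*z)/81.


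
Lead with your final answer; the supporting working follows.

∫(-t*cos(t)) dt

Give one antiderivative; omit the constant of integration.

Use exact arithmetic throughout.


The answer is -t*sin(t) - cos(t).
Step 1. Integrate ∫(-t*cos(t)) dt by parts with u = t, dv = (-cos(t)) dt, so v = -sin(t): now -t*sin(t) + ∫(sin(t)) dt.
Step 2. Evaluate the standard form: now -t*sin(t) - cos(t).
Answer: -t*sin(t) - cos(t).


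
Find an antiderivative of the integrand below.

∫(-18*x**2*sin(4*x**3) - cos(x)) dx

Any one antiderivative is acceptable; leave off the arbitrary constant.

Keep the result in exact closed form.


Answer: -sin(x) + 3*cos(4*x**3)/2.


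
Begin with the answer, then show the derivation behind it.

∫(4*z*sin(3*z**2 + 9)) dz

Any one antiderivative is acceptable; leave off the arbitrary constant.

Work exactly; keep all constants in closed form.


The answer is -2*cos(3*z**2 + 9)/3.
Step 1. Substitute u = z**2 + 3, turning ∫(4*z*sin(3*z**2 + 9)) dz into ∫(2*sin(3*u)) du: now ∫(2*sin(3*u)) du.
Step 2. Evaluate the standard form: now -2*cos(3*u)/3.
Step 3. Substitute back u = z**2 + 3: now -2*cos(3*z**2 + 9)/3.
Answer: -2*cos(3*z**2 + 9)/3.


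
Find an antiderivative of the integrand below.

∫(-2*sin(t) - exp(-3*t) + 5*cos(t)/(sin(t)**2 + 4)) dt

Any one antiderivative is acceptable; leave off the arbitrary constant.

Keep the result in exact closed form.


Answer: 2*cos(t) + 5*atan(sin(t)/2)/2 + exp(-3*t)/3.


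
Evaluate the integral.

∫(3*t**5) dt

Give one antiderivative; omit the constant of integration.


Answer: t**6/2.


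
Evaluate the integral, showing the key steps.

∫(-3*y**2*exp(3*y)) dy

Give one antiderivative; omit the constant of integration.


Step 1. Integrate ∫(-3*y**2*exp(3*y)) dy by parts with u = y**2, dv = (-3*exp(3*y)) dy, so v = -exp(3*y): now -y**2*exp(3*y) + ∫(2*y*exp(3*y)) dy.
Step 2. Integrate ∫(2*y*exp(3*y)) dy by parts with u = y, dv = (2*exp(3*y)) dy, so v = 2*exp(3*y)/3: now -y**2*exp(3*y) + 2*y*exp(3*y)/3 + ∫(-2*exp(3*y)/3) dy.
Step 3. Evaluate the standard form: now -y**2*exp(3*y) + 2*y*exp(3*y)/3 - 2*exp(3*y)/9.
Answer: -y**2*exp(3*y) + 2*y*exp(3*y)/3 - 2*exp(3*y)/9.


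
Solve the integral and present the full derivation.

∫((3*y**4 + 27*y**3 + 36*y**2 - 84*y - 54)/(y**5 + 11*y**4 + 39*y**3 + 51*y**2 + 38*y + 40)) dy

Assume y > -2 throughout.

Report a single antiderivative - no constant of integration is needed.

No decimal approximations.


Step 1. Decompose ∫((3*y**4 + 27*y**3 + 36*y**2 - 84*y - 54)/(y**5 + 11*y**4 + 39*y**3 + 51*y**2 + 38*y + 40)) dy by partial fractions, (3*y**4 + 27*y**3 + 36*y**2 - 84*y - 54)/(y**5 + 11*y**4 + 39*y**3 + 51*y**2 + 38*y + 40) = -3/(y**2 + 1) - 3/(y + 5) + 3/(y + 4) + 3/(y + 2): now ∫(3/(y + 2)) dy + ∫(3/(y + 4)) dy + ∫(-3/(y + 5)) dy + ∫(-3/(y**2 + 1)) dy.
Step 2. Evaluate the standard form [assuming y > -5]: now -3*log(y + 5) + ∫(3/(y + 2)) dy + ∫(3/(y + 4)) dy + ∫(-3/(y**2 + 1)) dy.
Step 3. Evaluate the standard form [assuming y > -4]: now 3*log(y + 4) - 3*log(y + 5) + ∫(3/(y + 2)) dy + ∫(-3/(y**2 + 1)) dy.
Step 4. Evaluate the standard form [assuming y > -2]: now 3*log(y + 2) + 3*log(y + 4) - 3*log(y + 5) + ∫(-3/(y**2 + 1)) dy.
Step 5. Evaluate the standard form: now 3*log(y + 2) + 3*log(y + 4) - 3*log(y + 5) - 3*atan(y).
Answer: 3*log(y + 2) + 3*log(y + 4) - 3*log(y + 5) - 3*atan(y).


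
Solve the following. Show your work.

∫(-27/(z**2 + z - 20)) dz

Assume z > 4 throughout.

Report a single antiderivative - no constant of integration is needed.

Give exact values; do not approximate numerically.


Step 1. Decompose ∫(-27/(z**2 + z - 20)) dz by partial fractions, -27/(z**2 + z - 20) = 3/(z + 5) - 3/(z - 4): now ∫(-3/(z - 4)) dz + ∫(3/(z + 5)) dz.
Step 2. Evaluate the standard form [assuming z > 4]: now -3*log(z - 4) + ∫(3/(z + 5)) dz.
Step 3. Evaluate the standard form [assuming z > -5]: now -3*log(z - 4) + 3*log(z + 5).
Answer: -3*log(z - 4) + 3*log(z + 5).


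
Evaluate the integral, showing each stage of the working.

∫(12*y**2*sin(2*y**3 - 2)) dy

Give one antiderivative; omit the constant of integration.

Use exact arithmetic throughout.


Step 1. Substitute u = y**3 - 1, turning ∫(12*y**2*sin(2*y**3 - 2)) dy into ∫(4*sin(2*u)) du: now ∫(4*sin(2*u)) du.
Step 2. Evaluate the standard form: now -2*cos(2*u).
Step 3. Substitute back u = y**3 - 1: now -2*cos(2*y**3 - 2).
Answer: -2*cos(2*y**3 - 2).


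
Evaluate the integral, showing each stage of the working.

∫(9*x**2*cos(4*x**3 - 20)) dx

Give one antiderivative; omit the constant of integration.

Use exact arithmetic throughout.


Step 1. Substitute u = x**3 - 5, turning ∫(9*x**2*cos(4*x**3 - 20)) dx into ∫(3*cos(4*u)) du: now ∫(3*cos(4*u)) du.
Step 2. Evaluate the standard form: now 3*sin(4*u)/4.
Step 3. Substitute back u = x**3 - 5: now 3*sin(4*x**3 - 20)/4.
Answer: 3*sin(4*x**3 - 20)/4.


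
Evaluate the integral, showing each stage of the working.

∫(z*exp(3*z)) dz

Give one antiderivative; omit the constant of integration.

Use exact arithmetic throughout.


Step 1. Integrate ∫(z*exp(3*z)) dz by parts with u = z, dv = (exp(3*z)) dz, so v = exp(3*z)/3: now z*exp(3*z)/3 + ∫(-exp(3*z)/3) dz.
Step 2. Evaluate the standard form: now z*exp(3*z)/3 - exp(3*z)/9.
Answer: z*exp(3*z)/3 - exp(3*z)/9.


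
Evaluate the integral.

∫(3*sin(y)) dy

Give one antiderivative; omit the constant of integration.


Answer: -3*cos(y).


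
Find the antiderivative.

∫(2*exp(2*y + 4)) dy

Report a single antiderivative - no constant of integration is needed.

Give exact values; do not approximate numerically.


Answer: exp(2*y + 4).


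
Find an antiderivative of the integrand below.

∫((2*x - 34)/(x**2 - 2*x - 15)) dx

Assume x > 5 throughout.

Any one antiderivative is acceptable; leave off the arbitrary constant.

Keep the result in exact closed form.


Answer: -3*log(x - 5) + 5*log(x + 3).


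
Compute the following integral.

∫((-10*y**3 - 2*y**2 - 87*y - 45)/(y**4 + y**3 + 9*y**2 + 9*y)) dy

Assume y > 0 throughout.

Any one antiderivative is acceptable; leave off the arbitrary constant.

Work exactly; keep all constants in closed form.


Answer: -5*log(y) - 5*log(y + 1) + atan(y/3).


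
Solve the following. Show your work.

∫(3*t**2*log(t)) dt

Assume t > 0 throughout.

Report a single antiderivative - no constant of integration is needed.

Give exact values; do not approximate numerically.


Step 1. Integrate ∫(3*t**2*log(t)) dt by parts with u = log(t), dv = (3*t**2) dt, so v = t**3 [assuming t > 0]: now t**3*log(t) + ∫(-t**2) dt.
Step 2. Evaluate the standard form: now t**3*log(t) - t**3/3.
Answer: t**3*log(t) - t**3/3.


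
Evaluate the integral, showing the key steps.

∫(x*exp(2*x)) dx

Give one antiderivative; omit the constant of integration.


Step 1. Integrate ∫(x*exp(2*x)) dx by parts with u = x, dv = (exp(2*x)) dx, so v = exp(2*x)/2: now x*exp(2*x)/2 + ∫(-exp(2*x)/2) dx.
Step 2. Evaluate the standard form: now x*exp(2*x)/2 - exp(2*x)/4.
Answer: x*exp(2*x)/2 - exp(2*x)/4.


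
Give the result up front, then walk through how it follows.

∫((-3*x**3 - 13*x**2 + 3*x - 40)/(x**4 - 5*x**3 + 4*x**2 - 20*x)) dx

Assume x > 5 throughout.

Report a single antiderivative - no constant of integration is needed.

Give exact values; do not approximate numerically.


The answer is 2*log(x) - 5*log(x - 5) - 3*atan(x/2)/2.
Step 1. Decompose ∫((-3*x**3 - 13*x**2 + 3*x - 40)/(x**4 - 5*x**3 + 4*x**2 - 20*x)) dx by partial fractions, (-3*x**3 - 13*x**2 + 3*x - 40)/(x**4 - 5*x**3 + 4*x**2 - 20*x) = -3/(x**2 + 4) - 5/(x - 5) + 2/x: now ∫(2/x) dx + ∫(-5/(x - 5)) dx + ∫(-3/(x**2 + 4)) dx.
Step 2. Evaluate the standard form [assuming x > 5]: now -5*log(x - 5) + ∫(2/x) dx + ∫(-3/(x**2 + 4)) dx.
Step 3. Evaluate the standard form [assuming x > 0]: now 2*log(x) - 5*log(x - 5) + ∫(-3/(x**2 + 4)) dx.
Step 4. Evaluate the standard form: now 2*log(x) - 5*log(x - 5) - 3*atan(x/2)/2.
Answer: 2*log(x) - 5*log(x - 5) - 3*atan(x/2)/2.


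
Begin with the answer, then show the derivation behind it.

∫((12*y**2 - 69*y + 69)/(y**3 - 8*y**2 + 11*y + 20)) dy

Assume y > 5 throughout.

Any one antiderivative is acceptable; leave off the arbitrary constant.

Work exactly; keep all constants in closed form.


The answer is 4*log(y - 5) + 3*log(y - 4) + 5*log(y + 1).
Step 1. Decompose ∫((12*y**2 - 69*y + 69)/(y**3 - 8*y**2 + 11*y + 20)) dy by partial fractions, (12*y**2 - 69*y + 69)/(y**3 - 8*y**2 + 11*y + 20) = 5/(y + 1) + 3/(y - 4) + 4/(y - 5): now ∫(4/(y - 5)) dy + ∫(3/(y - 4)) dy + ∫(5/(y + 1)) dy.
Step 2. Evaluate the standard form [assuming y > 4]: now 3*log(y - 4) + ∫(4/(y - 5)) dy + ∫(5/(y + 1)) dy.
Step 3. Evaluate the standard form [assuming y > 5]: now 4*log(y - 5) + 3*log(y - 4) + ∫(5/(y + 1)) dy.
Step 4. Evaluate the standard form [assuming y > -1]: now 4*log(y - 5) + 3*log(y - 4) + 5*log(y + 1).
Answer: 4*log(y - 5) + 3*log(y - 4) + 5*log(y + 1).


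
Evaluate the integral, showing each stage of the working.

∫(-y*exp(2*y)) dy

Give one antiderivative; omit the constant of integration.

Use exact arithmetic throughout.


Step 1. Integrate ∫(-y*exp(2*y)) dy by parts with u = y, dv = (-exp(2*y)) dy, so v = -exp(2*y)/2: now -y*exp(2*y)/2 + ∫(exp(2*y)/2) dy.
Step 2. Evaluate the standard form: now -y*exp(2*y)/2 + exp(2*y)/4.
Answer: -y*exp(2*y)/2 + exp(2*y)/4.


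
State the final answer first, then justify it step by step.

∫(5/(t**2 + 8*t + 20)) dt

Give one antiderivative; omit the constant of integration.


The answer is 5*atan(t/2 + 2)/2.
Step 1. Substitute u = -t - 4, turning ∫(5/(t**2 + 8*t + 20)) dt into ∫(-5/(u**2 + 4)) du: now ∫(-5/(u**2 + 4)) du.
Step 2. Evaluate the standard form: now -5*atan(u/2)/2.
Step 3. Substitute back u = -t - 4: now 5*atan(t/2 + 2)/2.
Answer: 5*atan(t/2 + 2)/2.


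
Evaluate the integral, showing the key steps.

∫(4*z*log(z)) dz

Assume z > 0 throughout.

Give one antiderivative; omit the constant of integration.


Step 1. Integrate ∫(4*z*log(z)) dz by parts with u = log(z), dv = (4*z) dz, so v = 2*z**2 [assuming z > 0]: now 2*z**2*log(z) + ∫(-2*z) dz.
Step 2. Evaluate the standard form: now 2*z**2*log(z) - z**2.
Answer: 2*z**2*log(z) - z**2.


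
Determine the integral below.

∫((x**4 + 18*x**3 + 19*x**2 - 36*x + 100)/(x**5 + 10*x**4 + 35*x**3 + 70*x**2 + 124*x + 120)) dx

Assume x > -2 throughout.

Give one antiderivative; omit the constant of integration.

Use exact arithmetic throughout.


Answer: 5*log(x + 2) + log(x + 3) - 5*log(x + 5) - 2*atan(x/2).


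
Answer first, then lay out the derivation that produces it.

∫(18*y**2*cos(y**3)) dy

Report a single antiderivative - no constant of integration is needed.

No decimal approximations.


The answer is 6*sin(y**3).
Step 1. Substitute u = y**3, turning ∫(18*y**2*cos(y**3)) dy into ∫(6*cos(u)) du: now ∫(6*cos(u)) du.
Step 2. Evaluate the standard form: now 6*sin(u).
Step 3. Substitute back u = y**3: now 6*sin(y**3).
Answer: 6*sin(y**3).


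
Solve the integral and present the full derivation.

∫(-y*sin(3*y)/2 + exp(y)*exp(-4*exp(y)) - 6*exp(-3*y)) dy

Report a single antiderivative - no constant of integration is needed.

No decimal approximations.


Step 1. Rewrite: now ∫(-y*sin(3*y)/2) dy + ∫(exp(y)*exp(-4*exp(y))) dy + ∫(-6*exp(-3*y)) dy.
Step 2. Integrate ∫(-y*sin(3*y)/2) dy by parts with u = y, dv = (-sin(3*y)/2) dy, so v = cos(3*y)/6: now y*cos(3*y)/6 + ∫(exp(y)*exp(-4*exp(y))) dy + ∫(-6*exp(-3*y)) dy + ∫(-cos(3*y)/6) dy.
Step 3. Evaluate the standard form: now y*cos(3*y)/6 - sin(3*y)/18 + ∫(exp(y)*exp(-4*exp(y))) dy + ∫(-6*exp(-3*y)) dy.
Step 4. Evaluate the standard form: now y*cos(3*y)/6 - sin(3*y)/18 + ∫(exp(y)*exp(-4*exp(y))) dy + 2*exp(-3*y).
Step 5. Substitute u = exp(y), turning ∫(exp(y)*exp(-4*exp(y))) dy into ∫(exp(-4*u)) du: now y*cos(3*y)/6 - sin(3*y)/18 + ∫(exp(-4*u)) du + 2*exp(-3*y).
Step 6. Evaluate the standard form: now y*cos(3*y)/6 - sin(3*y)/18 + 2*exp(-3*y) - exp(-4*u)/4.
Step 7. Substitute back u = exp(y): now y*cos(3*y)/6 - sin(3*y)/18 - exp(-4*exp(y))/4 + 2*exp(-3*y).
Answer: y*cos(3*y)/6 - sin(3*y)/18 - exp(-4*exp(y))/4 + 2*exp(-3*y).


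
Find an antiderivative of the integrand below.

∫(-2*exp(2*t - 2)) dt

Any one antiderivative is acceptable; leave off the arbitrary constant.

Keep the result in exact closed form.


Answer: -exp(2*t - 2).


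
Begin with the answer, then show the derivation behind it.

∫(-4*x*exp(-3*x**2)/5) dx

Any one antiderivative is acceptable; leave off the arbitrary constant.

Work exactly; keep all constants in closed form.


The answer is 2*exp(-3*x**2)/15.
Step 1. Substitute u = x**2, turning ∫(-4*x*exp(-3*x**2)/5) dx into ∫(-2*exp(-3*u)/5) du: now ∫(-2*exp(-3*u)/5) du.
Step 2. Evaluate the standard form: now 2*exp(-3*u)/15.
Step 3. Substitute back u = x**2: now 2*exp(-3*x**2)/15.
Answer: 2*exp(-3*x**2)/15.


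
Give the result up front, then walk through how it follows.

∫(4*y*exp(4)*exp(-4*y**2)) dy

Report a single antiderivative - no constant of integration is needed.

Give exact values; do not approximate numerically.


The answer is -exp(4 - 4*y**2)/2.
Step 1. Substitute u = y**2 - 1, turning ∫(4*y*exp(4)*exp(-4*y**2)) dy into ∫(2*exp(-4*u)) du: now ∫(2*exp(-4*u)) du.
Step 2. Evaluate the standard form: now -exp(-4*u)/2.
Step 3. Substitute back u = y**2 - 1: now -exp(4 - 4*y**2)/2.
Answer: -exp(4 - 4*y**2)/2.


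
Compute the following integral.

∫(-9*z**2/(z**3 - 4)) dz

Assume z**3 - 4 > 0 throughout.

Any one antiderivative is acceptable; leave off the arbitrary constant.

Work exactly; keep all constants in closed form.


Answer: -3*log(z**3 - 4).


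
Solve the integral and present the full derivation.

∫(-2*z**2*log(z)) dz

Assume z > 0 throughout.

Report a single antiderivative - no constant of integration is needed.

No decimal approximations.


Step 1. Integrate ∫(-2*z**2*log(z)) dz by parts with u = log(z), dv = (-2*z**2) dz, so v = -2*z**3/3 [assuming z > 0]: now -2*z**3*log(z)/3 + ∫(2*z**2/3) dz.
Step 2. Evaluate the standard form: now -2*z**3*log(z)/3 + 2*z**3/9.
Answer: -2*z**3*log(z)/3 + 2*z**3/9.


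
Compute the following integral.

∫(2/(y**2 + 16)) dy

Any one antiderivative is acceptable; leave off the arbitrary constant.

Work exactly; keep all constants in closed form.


Answer: atan(y/4)/2.


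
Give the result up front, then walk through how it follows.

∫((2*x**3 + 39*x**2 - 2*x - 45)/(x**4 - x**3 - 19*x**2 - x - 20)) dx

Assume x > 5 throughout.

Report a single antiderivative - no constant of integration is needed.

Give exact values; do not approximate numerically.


The answer is 5*log(x - 5) - 3*log(x + 4) + 4*atan(x).
Step 1. Decompose ∫((2*x**3 + 39*x**2 - 2*x - 45)/(x**4 - x**3 - 19*x**2 - x - 20)) dx by partial fractions, (2*x**3 + 39*x**2 - 2*x - 45)/(x**4 - x**3 - 19*x**2 - x - 20) = 4/(x**2 + 1) - 3/(x + 4) + 5/(x - 5): now ∫(5/(x - 5)) dx + ∫(-3/(x + 4)) dx + ∫(4/(x**2 + 1)) dx.
Step 2. Evaluate the standard form [assuming x > -4]: now -3*log(x + 4) + ∫(5/(x - 5)) dx + ∫(4/(x**2 + 1)) dx.
Step 3. Evaluate the standard form [assuming x > 5]: now 5*log(x - 5) - 3*log(x + 4) + ∫(4/(x**2 + 1)) dx.
Step 4. Evaluate the standard form: now 5*log(x - 5) - 3*log(x + 4) + 4*atan(x).
Answer: 5*log(x - 5) - 3*log(x + 4) + 4*atan(x).


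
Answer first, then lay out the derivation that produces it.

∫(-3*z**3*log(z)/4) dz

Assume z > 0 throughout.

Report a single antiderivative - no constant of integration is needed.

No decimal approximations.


The answer is -3*z**4*log(z)/16 + 3*z**4/64.
Step 1. Integrate ∫(-3*z**3*log(z)/4) dz by parts with u = log(z), dv = (-3*z**3/4) dz, so v = -3*z**4/16 [assuming z > 0]: now -3*z**4*log(z)/16 + ∫(3*z**3/16) dz.
Step 2. Evaluate the standard form: now -3*z**4*log(z)/16 + 3*z**4/64.
Answer: -3*z**4*log(z)/16 + 3*z**4/64.


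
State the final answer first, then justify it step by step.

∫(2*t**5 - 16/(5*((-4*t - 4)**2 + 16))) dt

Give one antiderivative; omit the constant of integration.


The answer is t**6/3 - atan(t + 1)/5.
Step 1. Rewrite: now ∫(2*t**5) dt + ∫(-16/(5*((-4*t - 4)**2 + 16))) dt.
Step 2. Substitute u = -4*t - 4, turning ∫(-16/(5*((-4*t - 4)**2 + 16))) dt into ∫(4/(5*(u**2 + 16))) du: now ∫(2*t**5) dt + ∫(4/(5*(u**2 + 16))) du.
Step 3. Evaluate the standard form: now atan(u/4)/5 + ∫(2*t**5) dt.
Step 4. Substitute back u = -4*t - 4: now -atan(t + 1)/5 + ∫(2*t**5) dt.
Step 5. Evaluate the standard form: now t**6/3 - atan(t + 1)/5.
Answer: t**6/3 - atan(t + 1)/5.


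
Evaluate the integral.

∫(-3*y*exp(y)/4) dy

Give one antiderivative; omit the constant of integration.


Answer: -3*y*exp(y)/4 + 3*exp(y)/4.


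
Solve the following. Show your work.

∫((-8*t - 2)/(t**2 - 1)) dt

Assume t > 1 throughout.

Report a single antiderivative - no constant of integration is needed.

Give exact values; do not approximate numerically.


Step 1. Decompose ∫((-8*t - 2)/(t**2 - 1)) dt by partial fractions, (-8*t - 2)/(t**2 - 1) = -3/(t + 1) - 5/(t - 1): now ∫(-5/(t - 1)) dt + ∫(-3/(t + 1)) dt.
Step 2. Evaluate the standard form [assuming t > 1]: now -5*log(t - 1) + ∫(-3/(t + 1)) dt.
Step 3. Evaluate the standard form [assuming t > -1]: now -5*log(t - 1) - 3*log(t + 1).
Answer: -5*log(t - 1) - 3*log(t + 1).


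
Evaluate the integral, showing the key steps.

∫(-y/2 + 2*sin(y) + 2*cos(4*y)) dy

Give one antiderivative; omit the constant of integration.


Step 1. Rewrite: now ∫(-y/2) dy + ∫(2*sin(y)) dy + ∫(2*cos(4*y)) dy.
Step 2. Evaluate the standard form: now sin(4*y)/2 + ∫(-y/2) dy + ∫(2*sin(y)) dy.
Step 3. Evaluate the standard form: now sin(4*y)/2 - 2*cos(y) + ∫(-y/2) dy.
Step 4. Evaluate the standard form: now -y**2/4 + sin(4*y)/2 - 2*cos(y).
Answer: -y**2/4 + sin(4*y)/2 - 2*cos(y).


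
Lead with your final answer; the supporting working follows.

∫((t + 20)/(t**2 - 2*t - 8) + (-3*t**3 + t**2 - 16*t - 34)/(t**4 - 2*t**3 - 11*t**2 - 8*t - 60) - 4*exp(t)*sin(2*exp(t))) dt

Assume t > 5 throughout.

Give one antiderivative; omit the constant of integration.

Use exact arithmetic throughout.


The answer is -2*log(t - 5) + 4*log(t - 4) - 3*log(t + 2) - log(t + 3) + 2*cos(2*exp(t)) + atan(t/2).
Step 1. Rewrite: now ∫((t + 20)/(t**2 - 2*t - 8)) dt + ∫((-3*t**3 + t**2 - 16*t - 34)/(t**4 - 2*t**3 - 11*t**2 - 8*t - 60)) dt + ∫(-4*exp(t)*sin(2*exp(t))) dt.
Step 2. Substitute u = exp(t), turning ∫(-4*exp(t)*sin(2*exp(t))) dt into ∫(-4*sin(2*u)) du: now ∫((t + 20)/(t**2 - 2*t - 8)) dt + ∫((-3*t**3 + t**2 - 16*t - 34)/(t**4 - 2*t**3 - 11*t**2 - 8*t - 60)) dt + ∫(-4*sin(2*u)) du.
Step 3. Evaluate the standard form: now 2*cos(2*u) + ∫((t + 20)/(t**2 - 2*t - 8)) dt + ∫((-3*t**3 + t**2 - 16*t - 34)/(t**4 - 2*t**3 - 11*t**2 - 8*t - 60)) dt.
Step 4. Substitute back u = exp(t): now 2*cos(2*exp(t)) + ∫((t + 20)/(t**2 - 2*t - 8)) dt + ∫((-3*t**3 + t**2 - 16*t - 34)/(t**4 - 2*t**3 - 11*t**2 - 8*t - 60)) dt.
Step 5. Decompose ∫((-3*t**3 + t**2 - 16*t - 34)/(t**4 - 2*t**3 - 11*t**2 - 8*t - 60)) dt by partial fractions, (-3*t**3 + t**2 - 16*t - 34)/(t**4 - 2*t**3 - 11*t**2 - 8*t - 60) = 2/(t**2 + 4) - 1/(t + 3) - 2/(t - 5): now 2*cos(2*exp(t)) + ∫((t + 20)/(t**2 - 2*t - 8)) dt + ∫(-2/(t - 5)) dt + ∫(-1/(t + 3)) dt + ∫(2/(t**2 + 4)) dt.
Step 6. Evaluate the standard form [assuming t > 5]: now -2*log(t - 5) + 2*cos(2*exp(t)) + ∫((t + 20)/(t**2 - 2*t - 8)) dt + ∫(-1/(t + 3)) dt + ∫(2/(t**2 + 4)) dt.
Step 7. Evaluate the standard form [assuming t > -3]: now -2*log(t - 5) - log(t + 3) + 2*cos(2*exp(t)) + ∫((t + 20)/(t**2 - 2*t - 8)) dt + ∫(2/(t**2 + 4)) dt.
Step 8. Evaluate the standard form: now -2*log(t - 5) - log(t + 3) + 2*cos(2*exp(t)) + atan(t/2) + ∫((t + 20)/(t**2 - 2*t - 8)) dt.
Step 9. Decompose ∫((t + 20)/(t**2 - 2*t - 8)) dt by partial fractions, (t + 20)/(t**2 - 2*t - 8) = -3/(t + 2) + 4/(t - 4): now -2*log(t - 5) - log(t + 3) + 2*cos(2*exp(t)) + atan(t/2) + ∫(4/(t - 4)) dt + ∫(-3/(t + 2)) dt.
Step 10. Evaluate the standard form [assuming t > 4]: now -2*log(t - 5) + 4*log(t - 4) - log(t + 3) + 2*cos(2*exp(t)) + atan(t/2) + ∫(-3/(t + 2)) dt.
Step 11. Evaluate the standard form [assuming t > -2]: now -2*log(t - 5) + 4*log(t - 4) - 3*log(t + 2) - log(t + 3) + 2*cos(2*exp(t)) + atan(t/2).
Answer: -2*log(t - 5) + 4*log(t - 4) - 3*log(t + 2) - log(t + 3) + 2*cos(2*exp(t)) + atan(t/2).


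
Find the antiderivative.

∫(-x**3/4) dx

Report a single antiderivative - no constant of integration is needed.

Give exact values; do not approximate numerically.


Answer: -x**4/16.


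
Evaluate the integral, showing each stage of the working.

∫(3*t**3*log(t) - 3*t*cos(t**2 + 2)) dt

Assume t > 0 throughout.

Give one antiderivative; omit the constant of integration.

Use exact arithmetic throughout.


Step 1. Rewrite: now ∫(-3*t*cos(t**2 + 2)) dt + ∫(3*t**3*log(t)) dt.
Step 2. Substitute u = t**2 + 2, turning ∫(-3*t*cos(t**2 + 2)) dt into ∫(-3*cos(u)/2) du: now ∫(3*t**3*log(t)) dt + ∫(-3*cos(u)/2) du.
Step 3. Evaluate the standard form: now -3*sin(u)/2 + ∫(3*t**3*log(t)) dt.
Step 4. Substitute back u = t**2 + 2: now -3*sin(t**2 + 2)/2 + ∫(3*t**3*log(t)) dt.
Step 5. Integrate ∫(3*t**3*log(t)) dt by parts with u = log(t), dv = (3*t**3) dt, so v = 3*t**4/4 [assuming t > 0]: now 3*t**4*log(t)/4 - 3*sin(t**2 + 2)/2 + ∫(-3*t**3/4) dt.
Step 6. Evaluate the standard form: now 3*t**4*log(t)/4 - 3*t**4/16 - 3*sin(t**2 + 2)/2.
Answer: 3*t**4*log(t)/4 - 3*t**4/16 - 3*sin(t**2 + 2)/2.


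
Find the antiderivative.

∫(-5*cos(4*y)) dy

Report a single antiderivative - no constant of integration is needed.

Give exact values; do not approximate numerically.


Answer: -5*sin(4*y)/4.


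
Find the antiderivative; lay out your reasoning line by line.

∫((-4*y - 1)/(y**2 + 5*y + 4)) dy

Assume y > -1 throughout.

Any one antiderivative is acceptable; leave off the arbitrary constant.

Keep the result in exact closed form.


Step 1. Decompose ∫((-4*y - 1)/(y**2 + 5*y + 4)) dy by partial fractions, (-4*y - 1)/(y**2 + 5*y + 4) = -5/(y + 4) + 1/(y + 1): now ∫(1/(y + 1)) dy + ∫(-5/(y + 4)) dy.
Step 2. Evaluate the standard form [assuming y > -1]: now log(y + 1) + ∫(-5/(y + 4)) dy.
Step 3. Evaluate the standard form [assuming y > -4]: now log(y + 1) - 5*log(y + 4).
Answer: log(y + 1) - 5*log(y + 4).


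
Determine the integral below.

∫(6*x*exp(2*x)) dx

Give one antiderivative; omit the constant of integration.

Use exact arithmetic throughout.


Answer: 3*x*exp(2*x) - 3*exp(2*x)/2.


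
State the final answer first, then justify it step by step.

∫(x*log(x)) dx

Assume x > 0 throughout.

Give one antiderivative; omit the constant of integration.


The answer is x**2*log(x)/2 - x**2/4.
Step 1. Integrate ∫(x*log(x)) dx by parts with u = log(x), dv = (x) dx, so v = x**2/2 [assuming x > 0]: now x**2*log(x)/2 + ∫(-x/2) dx.
Step 2. Evaluate the standard form: now x**2*log(x)/2 - x**2/4.
Answer: x**2*log(x)/2 - x**2/4.


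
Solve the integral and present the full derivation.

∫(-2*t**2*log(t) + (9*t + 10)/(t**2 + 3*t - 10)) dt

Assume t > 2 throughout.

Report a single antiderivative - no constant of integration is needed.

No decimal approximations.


Step 1. Rewrite: now ∫(-2*t**2*log(t)) dt + ∫((9*t + 10)/(t**2 + 3*t - 10)) dt.
Step 2. Decompose ∫((9*t + 10)/(t**2 + 3*t - 10)) dt by partial fractions, (9*t + 10)/(t**2 + 3*t - 10) = 5/(t + 5) + 4/(t - 2): now ∫(-2*t**2*log(t)) dt + ∫(4/(t - 2)) dt + ∫(5/(t + 5)) dt.
Step 3. Evaluate the standard form [assuming t > -5]: now 5*log(t + 5) + ∫(-2*t**2*log(t)) dt + ∫(4/(t - 2)) dt.
Step 4. Evaluate the standard form [assuming t > 2]: now 4*log(t - 2) + 5*log(t + 5) + ∫(-2*t**2*log(t)) dt.
Step 5. Integrate ∫(-2*t**2*log(t)) dt by parts with u = log(t), dv = (-2*t**2) dt, so v = -2*t**3/3 [assuming t > 0]: now -2*t**3*log(t)/3 + 4*log(t - 2) + 5*log(t + 5) + ∫(2*t**2/3) dt.
Step 6. Evaluate the standard form: now -2*t**3*log(t)/3 + 2*t**3/9 + 4*log(t - 2) + 5*log(t + 5).
Answer: -2*t**3*log(t)/3 + 2*t**3/9 + 4*log(t - 2) + 5*log(t + 5).


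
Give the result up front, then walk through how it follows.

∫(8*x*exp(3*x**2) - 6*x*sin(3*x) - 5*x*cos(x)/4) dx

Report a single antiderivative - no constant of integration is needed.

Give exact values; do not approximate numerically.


The answer is -5*x*sin(x)/4 + 2*x*cos(3*x) + 4*exp(3*x**2)/3 - 2*sin(3*x)/3 - 5*cos(x)/4.
Step 1. Rewrite: now ∫(8*x*exp(3*x**2)) dx + ∫(-6*x*sin(3*x)) dx + ∫(-5*x*cos(x)/4) dx.
Step 2. Integrate ∫(-5*x*cos(x)/4) dx by parts with u = x, dv = (-5*cos(x)/4) dx, so v = -5*sin(x)/4: now -5*x*sin(x)/4 + ∫(8*x*exp(3*x**2)) dx + ∫(-6*x*sin(3*x)) dx + ∫(5*sin(x)/4) dx.
Step 3. Evaluate the standard form: now -5*x*sin(x)/4 - 5*cos(x)/4 + ∫(8*x*exp(3*x**2)) dx + ∫(-6*x*sin(3*x)) dx.
Step 4. Substitute u = x**2, turning ∫(8*x*exp(3*x**2)) dx into ∫(4*exp(3*u)) du: now -5*x*sin(x)/4 - 5*cos(x)/4 + ∫(-6*x*sin(3*x)) dx + ∫(4*exp(3*u)) du.
Step 5. Evaluate the standard form: now -5*x*sin(x)/4 + 4*exp(3*u)/3 - 5*cos(x)/4 + ∫(-6*x*sin(3*x)) dx.
Step 6. Substitute back u = x**2: now -5*x*sin(x)/4 + 4*exp(3*x**2)/3 - 5*cos(x)/4 + ∫(-6*x*sin(3*x)) dx.
Step 7. Integrate ∫(-6*x*sin(3*x)) dx by parts with u = x, dv = (-6*sin(3*x)) dx, so v = 2*cos(3*x): now -5*x*sin(x)/4 + 2*x*cos(3*x) + 4*exp(3*x**2)/3 - 5*cos(x)/4 + ∫(-2*cos(3*x)) dx.
Step 8. Evaluate the standard form: now -5*x*sin(x)/4 + 2*x*cos(3*x) + 4*exp(3*x**2)/3 - 2*sin(3*x)/3 - 5*cos(x)/4.
Answer: -5*x*sin(x)/4 + 2*x*cos(3*x) + 4*exp(3*x**2)/3 - 2*sin(3*x)/3 - 5*cos(x)/4.


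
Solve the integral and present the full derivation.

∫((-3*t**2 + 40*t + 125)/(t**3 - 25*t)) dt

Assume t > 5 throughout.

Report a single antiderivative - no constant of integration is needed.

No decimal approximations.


Step 1. Decompose ∫((-3*t**2 + 40*t + 125)/(t**3 - 25*t)) dt by partial fractions, (-3*t**2 + 40*t + 125)/(t**3 - 25*t) = -3/(t + 5) + 5/(t - 5) - 5/t: now ∫(-5/t) dt + ∫(5/(t - 5)) dt + ∫(-3/(t + 5)) dt.
Step 2. Evaluate the standard form [assuming t > 5]: now 5*log(t - 5) + ∫(-5/t) dt + ∫(-3/(t + 5)) dt.
Step 3. Evaluate the standard form [assuming t > -5]: now 5*log(t - 5) - 3*log(t + 5) + ∫(-5/t) dt.
Step 4. Evaluate the standard form [assuming t > 0]: now -5*log(t) + 5*log(t - 5) - 3*log(t + 5).
Answer: -5*log(t) + 5*log(t - 5) - 3*log(t + 5).


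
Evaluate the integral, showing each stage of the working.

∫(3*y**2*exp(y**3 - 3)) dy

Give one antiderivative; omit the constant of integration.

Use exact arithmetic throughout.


Step 1. Substitute u = y**3 - 3, turning ∫(3*y**2*exp(y**3 - 3)) dy into ∫(exp(u)) du: now ∫(exp(u)) du.
Step 2. Evaluate the standard form: now exp(u).
Step 3. Substitute back u = y**3 - 3: now exp(y**3 - 3).
Answer: exp(y**3 - 3).


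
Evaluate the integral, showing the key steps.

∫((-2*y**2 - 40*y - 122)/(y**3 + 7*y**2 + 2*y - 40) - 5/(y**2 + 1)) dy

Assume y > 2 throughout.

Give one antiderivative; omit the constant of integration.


Step 1. Rewrite: now ∫((-2*y**2 - 40*y - 122)/(y**3 + 7*y**2 + 2*y - 40)) dy + ∫(-5/(y**2 + 1)) dy.
Step 2. Evaluate the standard form: now -5*atan(y) + ∫((-2*y**2 - 40*y - 122)/(y**3 + 7*y**2 + 2*y - 40)) dy.
Step 3. Decompose ∫((-2*y**2 - 40*y - 122)/(y**3 + 7*y**2 + 2*y - 40)) dy by partial fractions, (-2*y**2 - 40*y - 122)/(y**3 + 7*y**2 + 2*y - 40) = 4/(y + 5) - 1/(y + 4) - 5/(y - 2): now -5*atan(y) + ∫(-5/(y - 2)) dy + ∫(-1/(y + 4)) dy + ∫(4/(y + 5)) dy.
Step 4. Evaluate the standard form [assuming y > -5]: now 4*log(y + 5) - 5*atan(y) + ∫(-5/(y - 2)) dy + ∫(-1/(y + 4)) dy.
Step 5. Evaluate the standard form [assuming y > 2]: now -5*log(y - 2) + 4*log(y + 5) - 5*atan(y) + ∫(-1/(y + 4)) dy.
Step 6. Evaluate the standard form [assuming y > -4]: now -5*log(y - 2) - log(y + 4) + 4*log(y + 5) - 5*atan(y).
Answer: -5*log(y - 2) - log(y + 4) + 4*log(y + 5) - 5*atan(y).


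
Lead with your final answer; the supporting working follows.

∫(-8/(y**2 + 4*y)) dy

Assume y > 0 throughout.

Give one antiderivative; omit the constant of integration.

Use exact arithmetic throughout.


The answer is -2*log(y) + 2*log(y + 4).
Step 1. Decompose ∫(-8/(y**2 + 4*y)) dy by partial fractions, -8/(y**2 + 4*y) = 2/(y + 4) - 2/y: now ∫(-2/y) dy + ∫(2/(y + 4)) dy.
Step 2. Evaluate the standard form [assuming y > -4]: now 2*log(y + 4) + ∫(-2/y) dy.
Step 3. Evaluate the standard form [assuming y > 0]: now -2*log(y) + 2*log(y + 4).
Answer: -2*log(y) + 2*log(y + 4).


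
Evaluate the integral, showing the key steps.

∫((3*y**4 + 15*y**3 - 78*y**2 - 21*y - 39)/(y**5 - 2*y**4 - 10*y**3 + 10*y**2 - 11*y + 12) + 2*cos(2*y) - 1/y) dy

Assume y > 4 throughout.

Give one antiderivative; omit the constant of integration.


Step 1. Rewrite: now ∫(-1/y) dy + ∫((3*y**4 + 15*y**3 - 78*y**2 - 21*y - 39)/(y**5 - 2*y**4 - 10*y**3 + 10*y**2 - 11*y + 12)) dy + ∫(2*cos(2*y)) dy.
Step 2. Evaluate the standard form [assuming y > 0]: now -log(y) + ∫((3*y**4 + 15*y**3 - 78*y**2 - 21*y - 39)/(y**5 - 2*y**4 - 10*y**3 + 10*y**2 - 11*y + 12)) dy + ∫(2*cos(2*y)) dy.
Step 3. Evaluate the standard form: now -log(y) + sin(2*y) + ∫((3*y**4 + 15*y**3 - 78*y**2 - 21*y - 39)/(y**5 - 2*y**4 - 10*y**3 + 10*y**2 - 11*y + 12)) dy.
Step 4. Decompose ∫((3*y**4 + 15*y**3 - 78*y**2 - 21*y - 39)/(y**5 - 2*y**4 - 10*y**3 + 10*y**2 - 11*y + 12)) dy by partial fractions, (3*y**4 + 15*y**3 - 78*y**2 - 21*y - 39)/(y**5 - 2*y**4 - 10*y**3 + 10*y**2 - 11*y + 12) = 3/(y**2 + 1) - 3/(y + 3) + 5/(y - 1) + 1/(y - 4): now -log(y) + sin(2*y) + ∫(1/(y - 4)) dy + ∫(5/(y - 1)) dy + ∫(-3/(y + 3)) dy + ∫(3/(y**2 + 1)) dy.
Step 5. Evaluate the standard form [assuming y > -3]: now -log(y) - 3*log(y + 3) + sin(2*y) + ∫(1/(y - 4)) dy + ∫(5/(y - 1)) dy + ∫(3/(y**2 + 1)) dy.
Step 6. Evaluate the standard form [assuming y > 1]: now -log(y) + 5*log(y - 1) - 3*log(y + 3) + sin(2*y) + ∫(1/(y - 4)) dy + ∫(3/(y**2 + 1)) dy.
Step 7. Evaluate the standard form [assuming y > 4]: now -log(y) + log(y - 4) + 5*log(y - 1) - 3*log(y + 3) + sin(2*y) + ∫(3/(y**2 + 1)) dy.
Step 8. Evaluate the standard form: now -log(y) + log(y - 4) + 5*log(y - 1) - 3*log(y + 3) + sin(2*y) + 3*atan(y).
Answer: -log(y) + log(y - 4) + 5*log(y - 1) - 3*log(y + 3) + sin(2*y) + 3*atan(y).


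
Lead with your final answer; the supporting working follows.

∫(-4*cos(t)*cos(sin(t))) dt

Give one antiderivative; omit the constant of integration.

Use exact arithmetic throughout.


The answer is -4*sin(sin(t)).
Step 1. Substitute u = sin(t), turning ∫(-4*cos(t)*cos(sin(t))) dt into ∫(-4*cos(u)) du: now ∫(-4*cos(u)) du.
Step 2. Evaluate the standard form: now -4*sin(u).
Step 3. Substitute back u = sin(t): now -4*sin(sin(t)).
Answer: -4*sin(sin(t)).


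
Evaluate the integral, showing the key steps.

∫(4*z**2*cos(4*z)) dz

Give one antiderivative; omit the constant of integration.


Step 1. Integrate ∫(4*z**2*cos(4*z)) dz by parts with u = z**2, dv = (4*cos(4*z)) dz, so v = sin(4*z): now z**2*sin(4*z) + ∫(-2*z*sin(4*z)) dz.
Step 2. Integrate ∫(-2*z*sin(4*z)) dz by parts with u = z, dv = (-2*sin(4*z)) dz, so v = cos(4*z)/2: now z**2*sin(4*z) + z*cos(4*z)/2 + ∫(-cos(4*z)/2) dz.
Step 3. Evaluate the standard form: now z**2*sin(4*z) + z*cos(4*z)/2 - sin(4*z)/8.
Answer: z**2*sin(4*z) + z*cos(4*z)/2 - sin(4*z)/8.


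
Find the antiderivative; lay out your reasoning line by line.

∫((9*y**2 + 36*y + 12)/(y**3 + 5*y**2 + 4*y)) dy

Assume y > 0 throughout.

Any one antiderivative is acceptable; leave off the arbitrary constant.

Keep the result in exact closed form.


Step 1. Decompose ∫((9*y**2 + 36*y + 12)/(y**3 + 5*y**2 + 4*y)) dy by partial fractions, (9*y**2 + 36*y + 12)/(y**3 + 5*y**2 + 4*y) = 1/(y + 4) + 5/(y + 1) + 3/y: now ∫(3/y) dy + ∫(5/(y + 1)) dy + ∫(1/(y + 4)) dy.
Step 2. Evaluate the standard form [assuming y > -4]: now log(y + 4) + ∫(3/y) dy + ∫(5/(y + 1)) dy.
Step 3. Evaluate the standard form [assuming y > 0]: now 3*log(y) + log(y + 4) + ∫(5/(y + 1)) dy.
Step 4. Evaluate the standard form [assuming y > -1]: now 3*log(y) + 5*log(y + 1) + log(y + 4).
Answer: 3*log(y) + 5*log(y + 1) + log(y + 4).


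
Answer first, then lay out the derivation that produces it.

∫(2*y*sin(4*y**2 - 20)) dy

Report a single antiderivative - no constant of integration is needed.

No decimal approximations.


The answer is -cos(4*y**2 - 20)/4.
Step 1. Substitute u = y**2 - 5, turning ∫(2*y*sin(4*y**2 - 20)) dy into ∫(sin(4*u)) du: now ∫(sin(4*u)) du.
Step 2. Evaluate the standard form: now -cos(4*u)/4.
Step 3. Substitute back u = y**2 - 5: now -cos(4*y**2 - 20)/4.
Answer: -cos(4*y**2 - 20)/4.


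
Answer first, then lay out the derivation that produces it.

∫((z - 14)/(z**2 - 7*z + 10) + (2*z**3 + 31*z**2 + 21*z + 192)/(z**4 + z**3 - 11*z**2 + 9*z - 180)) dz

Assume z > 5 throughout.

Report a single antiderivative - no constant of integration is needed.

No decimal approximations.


The answer is -3*log(z - 5) + 4*log(z - 4) + 4*log(z - 2) - 2*log(z + 5) + atan(z/3).
Step 1. Rewrite: now ∫((z - 14)/(z**2 - 7*z + 10)) dz + ∫((2*z**3 + 31*z**2 + 21*z + 192)/(z**4 + z**3 - 11*z**2 + 9*z - 180)) dz.
Step 2. Decompose ∫((2*z**3 + 31*z**2 + 21*z + 192)/(z**4 + z**3 - 11*z**2 + 9*z - 180)) dz by partial fractions, (2*z**3 + 31*z**2 + 21*z + 192)/(z**4 + z**3 - 11*z**2 + 9*z - 180) = 3/(z**2 + 9) - 2/(z + 5) + 4/(z - 4): now ∫((z - 14)/(z**2 - 7*z + 10)) dz + ∫(4/(z - 4)) dz + ∫(-2/(z + 5)) dz + ∫(3/(z**2 + 9)) dz.
Step 3. Evaluate the standard form [assuming z > -5]: now -2*log(z + 5) + ∫((z - 14)/(z**2 - 7*z + 10)) dz + ∫(4/(z - 4)) dz + ∫(3/(z**2 + 9)) dz.
Step 4. Evaluate the standard form [assuming z > 4]: now 4*log(z - 4) - 2*log(z + 5) + ∫((z - 14)/(z**2 - 7*z + 10)) dz + ∫(3/(z**2 + 9)) dz.
Step 5. Evaluate the standard form: now 4*log(z - 4) - 2*log(z + 5) + atan(z/3) + ∫((z - 14)/(z**2 - 7*z + 10)) dz.
Step 6. Decompose ∫((z - 14)/(z**2 - 7*z + 10)) dz by partial fractions, (z - 14)/(z**2 - 7*z + 10) = 4/(z - 2) - 3/(z - 5): now 4*log(z - 4) - 2*log(z + 5) + atan(z/3) + ∫(-3/(z - 5)) dz + ∫(4/(z - 2)) dz.
Step 7. Evaluate the standard form [assuming z > 2]: now 4*log(z - 4) + 4*log(z - 2) - 2*log(z + 5) + atan(z/3) + ∫(-3/(z - 5)) dz.
Step 8. Evaluate the standard form [assuming z > 5]: now -3*log(z - 5) + 4*log(z - 4) + 4*log(z - 2) - 2*log(z + 5) + atan(z/3).
Answer: -3*log(z - 5) + 4*log(z - 4) + 4*log(z - 2) - 2*log(z + 5) + atan(z/3).
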